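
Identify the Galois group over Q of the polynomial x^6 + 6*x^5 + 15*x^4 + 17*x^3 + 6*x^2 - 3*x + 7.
C_3 x S_3 (order 18)

The polynomial f is an irreducible sextic over Q, so G = Gal(f/Q) is one of the 16 transitive subgroups 6T1, ..., 6T16 of S_6. The discriminant of f is -1162261467, which is not a perfect square, so G is not contained in A_6. The transitive groups of degree 6 not contained in A_6 are: C_6 (6T1, order 6), S_3 (6T2, order 6), D_6 (6T3, order 12), C_3 x S_3 (6T5, order 18), A_4 x C_2 (6T6, order 24), S_4 (6T8, order 24), S_3 x S_3 (6T9, order 36), S_4 x C_2 (6T11, order 48), (S_3 x S_3) : C_2 (6T13, order 72), PGL(2,5) (6T14, order 120), S_6 (6T16, order 720). By Dedekind's theorem, for a prime p not dividing disc(f) the degrees of the irreducible factors of f mod p form the cycle type of an element of G. Factoring f modulo the 33 such primes p <= 139 (skipping 3, which divides the discriminant), each new pattern first appears at: mod 2: f = (x^6 + x^4 + x^3 + x + 1), pattern 6; mod 7: f = (x)(x + 4)(x + 6)(x^3 + 3x^2 + 3x + 6), pattern 3+1+1+1; mod 17: f = (x^2 + 14)(x^2 + 8x + 5)(x^2 + 15x + 12), pattern 2+2+2; mod 19: f = (x^3 + 3x^2 + 3x + 3)(x^3 + 3x^2 + 3x + 15), pattern 3+3; mod 73: f = (x + 28)(x + 36)(x + 50)(x + 51)(x + 62)(x + 71), pattern 1+1+1+1+1+1. No other pattern occurs in this range, so the set of observed cycle types is {6, 3+1+1+1, 2+2+2, 3+3, 1+1+1+1+1+1}. The candidates containing elements of all these cycle types are C_3 x S_3 (6T5) of order 18, S_3 x S_3 (6T9) of order 36, (S_3 x S_3) : C_2 (6T13) of order 72, S_6 (6T16) of order 720; the others are excluded. The observed types are precisely the cycle types that occur in C_3 x S_3 (6T5). Each of the other remaining candidates has further cycle types, and by the Chebotarev density theorem the matching factorization patterns would occur for a proportion of primes equal to their share of the group: S_3 x S_3 (6T9) additionally contains elements of type 2+2+1+1 (9 of its 36 elements, about 25% of primes); (S_3 x S_3) : C_2 (6T13) additionally contains elements of type 4+2, 3+2+1, 2+2+1+1, 2+1+1+1+1 (45 of its 72 elements, about 62% of primes); S_6 (6T16) additionally contains elements of type 5+1, 4+2, 4+1+1, 3+2+1, 2+2+1+1, 2+1+1+1+1 (504 of its 720 elements, about 70% of primes). None of the 33 primes tested shows any such pattern (for each of these groups the chance of that is below 10^-4), which rules them out. Hence G = C_3 x S_3 (6T5), of order 18.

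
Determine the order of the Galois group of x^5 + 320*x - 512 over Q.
The degree of the splitting field over Q equals the order of the Galois group, so first determine the group. The polynomial f is an irreducible quintic over Q, so G = Gal(f/Q) is a transitive subgroup of S_5: one of C_5 (5T1, order 5), D_5 (5T2, order 10), F_20 (5T3, order 20), A_5 (5T4, order 60) or S_5 (5T5, order 120). The discriminant of f is 1073741824000000 = 32768000^2, a perfect square, so G is contained in A_5. The transitive groups of degree 5 contained in A_5 are: C_5 (5T1, order 5), D_5 (5T2, order 10), A_5 (5T4, order 60). By Dedekind's theorem, for a prime p not dividing disc(f) the degrees of the irreducible factors of f mod p form the cycle type of an element of G. Factoring f modulo the 2 such primes p <= 7 (skipping 2, 5, which divide the discriminant), each new pattern first appears at: mod 3: f = (x^5 + 2x + 1), pattern 5; mod 7: f = (x + 1)(x + 3)(x^3 + 3x^2 + 6x + 2), pattern 3+1+1. No other pattern occurs in this range, so the set of observed cycle types is {5, 3+1+1}. Among the candidates above, the only group containing elements of all these cycle types is A_5 (5T4) — each of C_5 (5T1), D_5 (5T2) lacks at least one of them. Hence G = A_5 (5T4), of order 60. The Galois group A_5 (5T4) has order 60, so the splitting field has degree 60 over Q.

60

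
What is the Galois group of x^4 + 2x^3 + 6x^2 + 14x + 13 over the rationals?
The polynomial is an irreducible quartic over Q and its discriminant is 186624 = 432^2, a perfect square, so the Galois group is contained in A_4. The resolvent cubic y^3 - 6*y^2 - 24*y + 64 splits completely over Q, which gives the Klein four-group V_4.

V_4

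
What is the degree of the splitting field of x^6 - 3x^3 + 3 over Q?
18

The degree of the splitting field over Q equals the order of the Galois group, so first determine the group. The polynomial f is an irreducible sextic over Q, so G = Gal(f/Q) is one of the 16 transitive subgroups 6T1, ..., 6T16 of S_6. The discriminant of f is -177147, which is not a perfect square, so G is not contained in A_6. The transitive groups of degree 6 not contained in A_6 are: C_6 (6T1, order 6), S_3 (6T2, order 6), D_6 (6T3, order 12), C_3 x S_3 (6T5, order 18), A_4 x C_2 (6T6, order 24), S_4 (6T8, order 24), S_3 x S_3 (6T9, order 36), S_4 x C_2 (6T11, order 48), (S_3 x S_3) : C_2 (6T13, order 72), PGL(2,5) (6T14, order 120), S_6 (6T16, order 720). By Dedekind's theorem, for a prime p not dividing disc(f) the degrees of the irreducible factors of f mod p form the cycle type of an element of G. Factoring f modulo the 33 such primes p <= 139 (skipping 3, which divides the discriminant), each new pattern first appears at: mod 2: f = (x^6 + x^3 + 1), pattern 6; mod 7: f = (x + 1)(x + 2)(x + 4)(x^3 + 3), pattern 3+1+1+1; mod 17: f = (x^2 + x + 7)(x^2 + 4x + 7)(x^2 + 12x + 7), pattern 2+2+2; mod 19: f = (x^3 + 6)(x^3 + 10), pattern 3+3; mod 73: f = (x + 13)(x + 21)(x + 22)(x + 29)(x + 30)(x + 31), pattern 1+1+1+1+1+1. No other pattern occurs in this range, so the set of observed cycle types is {6, 3+1+1+1, 2+2+2, 3+3, 1+1+1+1+1+1}. The candidates containing elements of all these cycle types are C_3 x S_3 (6T5) of order 18, S_3 x S_3 (6T9) of order 36, (S_3 x S_3) : C_2 (6T13) of order 72, S_6 (6T16) of order 720; the others are excluded. The observed types are precisely the cycle types that occur in C_3 x S_3 (6T5). Each of the other remaining candidates has further cycle types, and by the Chebotarev density theorem the matching factorization patterns would occur for a proportion of primes equal to their share of the group: S_3 x S_3 (6T9) additionally contains elements of type 2+2+1+1 (9 of its 36 elements, about 25% of primes); (S_3 x S_3) : C_2 (6T13) additionally contains elements of type 4+2, 3+2+1, 2+2+1+1, 2+1+1+1+1 (45 of its 72 elements, about 62% of primes); S_6 (6T16) additionally contains elements of type 5+1, 4+2, 4+1+1, 3+2+1, 2+2+1+1, 2+1+1+1+1 (504 of its 720 elements, about 70% of primes). None of the 33 primes tested shows any such pattern (for each of these groups the chance of that is below 10^-4), which rules them out. Hence G = C_3 x S_3 (6T5), of order 18. The Galois group C_3 x S_3 (6T5) has order 18, so the splitting field has degree 18 over Q.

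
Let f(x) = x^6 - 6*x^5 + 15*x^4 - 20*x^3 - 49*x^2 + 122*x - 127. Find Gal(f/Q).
The polynomial f is an irreducible sextic over Q, so G = Gal(f/Q) is one of the 16 transitive subgroups 6T1, ..., 6T16 of S_6. The discriminant of f is 3603718079512576 = 60030976^2, a perfect square, so G is contained in A_6. The transitive groups of degree 6 contained in A_6 are: A_4 (6T4, order 12), S_4 (6T7, order 24), (C_3 x C_3) : C_4 (6T10, order 36), PSL(2,5) (6T12, order 60), A_6 (6T15, order 360). By Dedekind's theorem, for a prime p not dividing disc(f) the degrees of the irreducible factors of f mod p form the cycle type of an element of G. Factoring f modulo the 79 such primes p <= 419 (skipping 2, 229, which divide the discriminant), each new pattern first appears at: mod 3: f = (x^3 + x^2 + 2)(x^3 + 2x^2 + x + 1), pattern 3+3; mod 7: f = (x^2 + 5x + 3)(x^4 + 3x^3 + 4x^2 + 2), pattern 4+2; mod 23: f = (x + 4)(x + 17)(x^2 + 2)(x^2 + 19x + 6), pattern 2+2+1+1; mod 193: f = (x + 6)(x + 12)(x + 18)(x + 173)(x + 179)(x + 185), pattern 1+1+1+1+1+1. No other pattern occurs in this range, so the set of observed cycle types is {3+3, 4+2, 2+2+1+1, 1+1+1+1+1+1}. The candidates containing elements of all these cycle types are S_4 (6T7) of order 24, (C_3 x C_3) : C_4 (6T10) of order 36, A_6 (6T15) of order 360; the others are excluded. The observed types are precisely the cycle types that occur in S_4 (6T7). Each of the other remaining candidates has further cycle types, and by the Chebotarev density theorem the matching factorization patterns would occur for a proportion of primes equal to their share of the group: (C_3 x C_3) : C_4 (6T10) additionally contains elements of type 3+1+1+1 (4 of its 36 elements, about 11% of primes); A_6 (6T15) additionally contains elements of type 5+1, 3+1+1+1 (184 of its 360 elements, about 51% of primes). None of the 79 primes tested shows any such pattern (for each of these groups the chance of that is below 10^-4), which rules them out. Hence G = S_4 (6T7), of order 24.

S_4 (also written S4+)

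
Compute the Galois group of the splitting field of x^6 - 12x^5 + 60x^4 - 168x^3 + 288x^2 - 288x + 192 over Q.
C_6 (also written C6)

The polynomial f is an irreducible sextic over Q, so G = Gal(f/Q) is one of the 16 transitive subgroups 6T1, ..., 6T16 of S_6. The discriminant of f is -21134460321792, which is not a perfect square, so G is not contained in A_6. The transitive groups of degree 6 not contained in A_6 are: C_6 (6T1, order 6), S_3 (6T2, order 6), D_6 (6T3, order 12), C_3 x S_3 (6T5, order 18), A_4 x C_2 (6T6, order 24), S_4 (6T8, order 24), S_3 x S_3 (6T9, order 36), S_4 x C_2 (6T11, order 48), (S_3 x S_3) : C_2 (6T13, order 72), PGL(2,5) (6T14, order 120), S_6 (6T16, order 720). By Dedekind's theorem, for a prime p not dividing disc(f) the degrees of the irreducible factors of f mod p form the cycle type of an element of G. Factoring f modulo the 37 such primes p <= 167 (skipping 2, 3, which divide the discriminant), each new pattern first appears at: mod 5: f = (x^6 + 3x^5 + 2x^3 + 3x^2 + 2x + 2), pattern 6; mod 7: f = (x^3 + x^2 + 5x + 1)(x^3 + x^2 + 5x + 3), pattern 3+3; mod 17: f = (x^2 + 5x + 7)(x^2 + 7x + 3)(x^2 + 10x + 14), pattern 2+2+2; mod 19: f = (x + 6)(x + 8)(x + 10)(x + 11)(x + 13)(x + 16), pattern 1+1+1+1+1+1. No other pattern occurs in this range, so the set of observed cycle types is {6, 3+3, 2+2+2, 1+1+1+1+1+1}. The candidates containing elements of all these cycle types are C_6 (6T1) of order 6, D_6 (6T3) of order 12, C_3 x S_3 (6T5) of order 18, A_4 x C_2 (6T6) of order 24, S_3 x S_3 (6T9) of order 36, S_4 x C_2 (6T11) of order 48, (S_3 x S_3) : C_2 (6T13) of order 72, PGL(2,5) (6T14) of order 120, S_6 (6T16) of order 720; the others are excluded. The observed types are precisely the cycle types that occur in C_6 (6T1). Each of the other remaining candidates has further cycle types, and by the Chebotarev density theorem the matching factorization patterns would occur for a proportion of primes equal to their share of the group: D_6 (6T3) additionally contains elements of type 2+2+1+1 (3 of its 12 elements, about 25% of primes); C_3 x S_3 (6T5) additionally contains elements of type 3+1+1+1 (4 of its 18 elements, about 22% of primes); A_4 x C_2 (6T6) additionally contains elements of type 2+2+1+1, 2+1+1+1+1 (6 of its 24 elements, about 25% of primes); S_3 x S_3 (6T9) additionally contains elements of type 3+1+1+1, 2+2+1+1 (13 of its 36 elements, about 36% of primes); S_4 x C_2 (6T11) additionally contains elements of type 4+2, 4+1+1, 2+2+1+1, 2+1+1+1+1 (24 of its 48 elements, about 50% of primes); (S_3 x S_3) : C_2 (6T13) additionally contains elements of type 4+2, 3+2+1, 3+1+1+1, 2+2+1+1, 2+1+1+1+1 (49 of its 72 elements, about 68% of primes); PGL(2,5) (6T14) additionally contains elements of type 5+1, 4+1+1, 2+2+1+1 (69 of its 120 elements, about 58% of primes); S_6 (6T16) additionally contains elements of type 5+1, 4+2, 4+1+1, 3+2+1, 3+1+1+1, 2+2+1+1, 2+1+1+1+1 (544 of its 720 elements, about 76% of primes). None of the 37 primes tested shows any such pattern (for each of these groups the chance of that is below 10^-4), which rules them out. Hence G = C_6 (6T1), of order 6.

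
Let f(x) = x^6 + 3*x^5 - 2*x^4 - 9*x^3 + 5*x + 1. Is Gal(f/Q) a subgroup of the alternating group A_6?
The polynomial is irreducible of degree 6 over Q. Its discriminant is 810448, which is not a perfect square. A Galois group lies in the alternating group exactly when the discriminant is a square in Q, so the Galois group (S_3) is not contained in A_6.

No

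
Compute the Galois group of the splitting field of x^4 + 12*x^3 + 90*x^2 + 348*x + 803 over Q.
4T3: D_4

The polynomial is an irreducible quartic over Q and its discriminant is 857311232, which is not a perfect square, so the Galois group is not contained in A_4. The resolvent cubic y^3 - 90*y^2 + 964*y + 52344 has exactly one rational root, so the Galois group is C_4 or D_4. The quartic remains irreducible over Q(sqrt(disc)), so the group is D_4.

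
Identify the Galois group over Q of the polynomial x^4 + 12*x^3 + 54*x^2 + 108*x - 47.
D_4, the dihedral group of order 8

The polynomial is an irreducible quartic over Q and its discriminant is -536870912, which is not a perfect square, so the Galois group is not contained in A_4. The resolvent cubic y^3 - 54*y^2 + 1484*y - 15048 has exactly one rational root, so the Galois group is C_4 or D_4. The quartic remains irreducible over Q(sqrt(disc)), so the group is D_4.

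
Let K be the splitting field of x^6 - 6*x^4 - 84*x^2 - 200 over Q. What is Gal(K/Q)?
D_6 (order 12)

The polynomial f is an irreducible sextic over Q, so G = Gal(f/Q) is one of the 16 transitive subgroups 6T1, ..., 6T16 of S_6. The discriminant of f is 2504824927027200, which is not a perfect square, so G is not contained in A_6. The transitive groups of degree 6 not contained in A_6 are: C_6 (6T1, order 6), S_3 (6T2, order 6), D_6 (6T3, order 12), C_3 x S_3 (6T5, order 18), A_4 x C_2 (6T6, order 24), S_4 (6T8, order 24), S_3 x S_3 (6T9, order 36), S_4 x C_2 (6T11, order 48), (S_3 x S_3) : C_2 (6T13, order 72), PGL(2,5) (6T14, order 120), S_6 (6T16, order 720). By Dedekind's theorem, for a prime p not dividing disc(f) the degrees of the irreducible factors of f mod p form the cycle type of an element of G. Factoring f modulo the 79 such primes p <= 421 (skipping 2, 3, 5, which divide the discriminant), each new pattern first appears at: mod 7: f = (x^3 + 2x^2 + 6x + 2)(x^3 + 5x^2 + 6x + 5), pattern 3+3; mod 11: f = (x^2 + 5)(x^2 + 2x + 2)(x^2 + 9x + 2), pattern 2+2+2; mod 13: f = (x^6 + 7x^4 + 7x^2 + 8), pattern 6; mod 17: f = (x + 1)(x + 16)(x^2 + 2x + 8)(x^2 + 15x + 8), pattern 2+2+1+1; mod 31: f = (x + 3)(x + 12)(x + 15)(x + 16)(x + 19)(x + 28), pattern 1+1+1+1+1+1. No other pattern occurs in this range, so the set of observed cycle types is {3+3, 2+2+2, 6, 2+2+1+1, 1+1+1+1+1+1}. The candidates containing elements of all these cycle types are D_6 (6T3) of order 12, A_4 x C_2 (6T6) of order 24, S_3 x S_3 (6T9) of order 36, S_4 x C_2 (6T11) of order 48, (S_3 x S_3) : C_2 (6T13) of order 72, PGL(2,5) (6T14) of order 120, S_6 (6T16) of order 720; the others are excluded. The observed types are precisely the cycle types that occur in D_6 (6T3). Each of the other remaining candidates has further cycle types, and by the Chebotarev density theorem the matching factorization patterns would occur for a proportion of primes equal to their share of the group: A_4 x C_2 (6T6) additionally contains elements of type 2+1+1+1+1 (3 of its 24 elements, about 12% of primes); S_3 x S_3 (6T9) additionally contains elements of type 3+1+1+1 (4 of its 36 elements, about 11% of primes); S_4 x C_2 (6T11) additionally contains elements of type 4+2, 4+1+1, 2+1+1+1+1 (15 of its 48 elements, about 31% of primes); (S_3 x S_3) : C_2 (6T13) additionally contains elements of type 4+2, 3+2+1, 3+1+1+1, 2+1+1+1+1 (40 of its 72 elements, about 56% of primes); PGL(2,5) (6T14) additionally contains elements of type 5+1, 4+1+1 (54 of its 120 elements, about 45% of primes); S_6 (6T16) additionally contains elements of type 5+1, 4+2, 4+1+1, 3+2+1, 3+1+1+1, 2+1+1+1+1 (499 of its 720 elements, about 69% of primes). None of the 79 primes tested shows any such pattern (for each of these groups the chance of that is below 10^-4), which rules them out. Hence G = D_6 (6T3), of order 12.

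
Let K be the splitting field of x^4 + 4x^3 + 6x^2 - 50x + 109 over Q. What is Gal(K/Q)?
The polynomial is an irreducible quartic over Q and its discriminant is 858808656, which is not a perfect square, so the Galois group is not contained in A_4. The resolvent cubic y^3 - 6*y^2 - 636*y - 1628 is irreducible over Q. An irreducible resolvent with non-square discriminant gives S_4.

S_4, the symmetric group on 4 letters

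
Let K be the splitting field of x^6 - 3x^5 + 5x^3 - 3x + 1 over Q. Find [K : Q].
6

The degree of the splitting field over Q equals the order of the Galois group, so first determine the group. The polynomial f is an irreducible sextic over Q, so G = Gal(f/Q) is one of the 16 transitive subgroups 6T1, ..., 6T16 of S_6. The discriminant of f is -34992, which is not a perfect square, so G is not contained in A_6. The transitive groups of degree 6 not contained in A_6 are: C_6 (6T1, order 6), S_3 (6T2, order 6), D_6 (6T3, order 12), C_3 x S_3 (6T5, order 18), A_4 x C_2 (6T6, order 24), S_4 (6T8, order 24), S_3 x S_3 (6T9, order 36), S_4 x C_2 (6T11, order 48), (S_3 x S_3) : C_2 (6T13, order 72), PGL(2,5) (6T14, order 120), S_6 (6T16, order 720). By Dedekind's theorem, for a prime p not dividing disc(f) the degrees of the irreducible factors of f mod p form the cycle type of an element of G. Factoring f modulo the 23 such primes p <= 97 (skipping 2, 3, which divide the discriminant), each new pattern first appears at: mod 5: f = (x^2 + x + 1)(x^2 + 2x + 3)(x^2 + 4x + 2), pattern 2+2+2; mod 7: f = (x^3 + x^2 + 3x + 1)(x^3 + 3x^2 + x + 1), pattern 3+3; mod 31: f = (x + 3)(x + 7)(x + 9)(x + 21)(x + 23)(x + 27), pattern 1+1+1+1+1+1. No other pattern occurs in this range, so the set of observed cycle types is {2+2+2, 3+3, 1+1+1+1+1+1}. The candidates containing elements of all these cycle types are C_6 (6T1) of order 6, S_3 (6T2) of order 6, D_6 (6T3) of order 12, C_3 x S_3 (6T5) of order 18, A_4 x C_2 (6T6) of order 24, S_4 (6T8) of order 24, S_3 x S_3 (6T9) of order 36, S_4 x C_2 (6T11) of order 48, (S_3 x S_3) : C_2 (6T13) of order 72, PGL(2,5) (6T14) of order 120, S_6 (6T16) of order 720; the others are excluded. The observed types are precisely the cycle types that occur in S_3 (6T2). Each of the other remaining candidates has further cycle types, and by the Chebotarev density theorem the matching factorization patterns would occur for a proportion of primes equal to their share of the group: C_6 (6T1) additionally contains elements of type 6 (2 of its 6 elements, about 33% of primes); D_6 (6T3) additionally contains elements of type 6, 2+2+1+1 (5 of its 12 elements, about 42% of primes); C_3 x S_3 (6T5) additionally contains elements of type 6, 3+1+1+1 (10 of its 18 elements, about 56% of primes); A_4 x C_2 (6T6) additionally contains elements of type 6, 2+2+1+1, 2+1+1+1+1 (14 of its 24 elements, about 58% of primes); S_4 (6T8) additionally contains elements of type 4+1+1, 2+2+1+1 (9 of its 24 elements, about 38% of primes); S_3 x S_3 (6T9) additionally contains elements of type 6, 3+1+1+1, 2+2+1+1 (25 of its 36 elements, about 69% of primes); S_4 x C_2 (6T11) additionally contains elements of type 6, 4+2, 4+1+1, 2+2+1+1, 2+1+1+1+1 (32 of its 48 elements, about 67% of primes); (S_3 x S_3) : C_2 (6T13) additionally contains elements of type 6, 4+2, 3+2+1, 3+1+1+1, 2+2+1+1, 2+1+1+1+1 (61 of its 72 elements, about 85% of primes); PGL(2,5) (6T14) additionally contains elements of type 6, 5+1, 4+1+1, 2+2+1+1 (89 of its 120 elements, about 74% of primes); S_6 (6T16) additionally contains elements of type 6, 5+1, 4+2, 4+1+1, 3+2+1, 3+1+1+1, 2+2+1+1, 2+1+1+1+1 (664 of its 720 elements, about 92% of primes). None of the 23 primes tested shows any such pattern (for each of these groups the chance of that is below 10^-4), which rules them out. Hence G = S_3 (6T2), of order 6. The Galois group S_3 (6T2) has order 6, so the splitting field has degree 6 over Q.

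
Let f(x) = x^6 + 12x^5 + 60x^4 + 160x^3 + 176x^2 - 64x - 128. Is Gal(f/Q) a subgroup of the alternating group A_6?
The polynomial is irreducible of degree 6 over Q. Its discriminant is -3603718079512576, which is not a perfect square. A Galois group lies in the alternating group exactly when the discriminant is a square in Q, so the Galois group (S_4 x C_2) is not contained in A_6.

No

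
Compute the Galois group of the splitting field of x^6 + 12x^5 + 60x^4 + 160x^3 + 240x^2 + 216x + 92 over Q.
The polynomial f is an irreducible sextic over Q, so G = Gal(f/Q) is one of the 16 transitive subgroups 6T1, ..., 6T16 of S_6. The discriminant of f is 746496000000 = 864000^2, a perfect square, so G is contained in A_6. The transitive groups of degree 6 contained in A_6 are: A_4 (6T4, order 12), S_4 (6T7, order 24), (C_3 x C_3) : C_4 (6T10, order 36), PSL(2,5) (6T12, order 60), A_6 (6T15, order 360). By Dedekind's theorem, for a prime p not dividing disc(f) the degrees of the irreducible factors of f mod p form the cycle type of an element of G. Factoring f modulo the 6 such primes p <= 23 (skipping 2, 3, 5, which divide the discriminant), each new pattern first appears at: mod 7: f = (x + 5)(x^5 + 4x^3 + 2x + 3), pattern 5+1; mod 23: f = (x)(x + 9)(x + 14)(x^3 + 12x^2 + 3x + 5), pattern 3+1+1+1. No other pattern occurs in this range, so the set of observed cycle types is {5+1, 3+1+1+1}. Among the candidates above, the only group containing elements of all these cycle types is A_6 (6T15) — each of A_4 (6T4), S_4 (6T7), (C_3 x C_3) : C_4 (6T10), PSL(2,5) (6T12) lacks at least one of them. Hence G = A_6 (6T15), of order 360.

6T15: A_6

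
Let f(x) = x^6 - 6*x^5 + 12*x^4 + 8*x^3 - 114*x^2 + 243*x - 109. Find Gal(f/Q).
The polynomial f is an irreducible sextic over Q, so G = Gal(f/Q) is one of the 16 transitive subgroups 6T1, ..., 6T16 of S_6. The discriminant of f is 1656708629428629, which is not a perfect square, so G is not contained in A_6. The transitive groups of degree 6 not contained in A_6 are: C_6 (6T1, order 6), S_3 (6T2, order 6), D_6 (6T3, order 12), C_3 x S_3 (6T5, order 18), A_4 x C_2 (6T6, order 24), S_4 (6T8, order 24), S_3 x S_3 (6T9, order 36), S_4 x C_2 (6T11, order 48), (S_3 x S_3) : C_2 (6T13, order 72), PGL(2,5) (6T14, order 120), S_6 (6T16, order 720). By Dedekind's theorem, for a prime p not dividing disc(f) the degrees of the irreducible factors of f mod p form the cycle type of an element of G. Factoring f modulo the 16 such primes p <= 67 (skipping 3, 7, 29, which divide the discriminant), each new pattern first appears at: mod 2: f = (x^6 + x + 1), pattern 6; mod 5: f = (x + 1)(x + 4)(x^2 + x + 1)(x^2 + 3x + 4), pattern 2+2+1+1; mod 13: f = (x + 1)(x + 3)(x + 6)(x^3 + 10x^2 + 2x + 12), pattern 3+1+1+1; mod 19: f = (x^2 + x + 12)(x^2 + 14x + 17)(x^2 + 17x + 18), pattern 2+2+2; mod 67: f = (x^3 + 64x^2 + 13x + 34)(x^3 + 64x^2 + 57x + 50), pattern 3+3. No other pattern occurs in this range, so the set of observed cycle types is {6, 2+2+1+1, 3+1+1+1, 2+2+2, 3+3}. The candidates containing elements of all these cycle types are S_3 x S_3 (6T9) of order 36, (S_3 x S_3) : C_2 (6T13) of order 72, S_6 (6T16) of order 720; the others are excluded. The observed types are precisely the cycle types that occur in S_3 x S_3 (6T9) (apart from the identity). Each of the other remaining candidates has further cycle types, and by the Chebotarev density theorem the matching factorization patterns would occur for a proportion of primes equal to their share of the group: (S_3 x S_3) : C_2 (6T13) additionally contains elements of type 4+2, 3+2+1, 2+1+1+1+1 (36 of its 72 elements, about 50% of primes); S_6 (6T16) additionally contains elements of type 5+1, 4+2, 4+1+1, 3+2+1, 2+1+1+1+1 (459 of its 720 elements, about 64% of primes). None of the 16 primes tested shows any such pattern (for each of these groups the chance of that is below 10^-4), which rules them out. Hence G = S_3 x S_3 (6T9), of order 36.

S_3 x S_3 (also written G36-)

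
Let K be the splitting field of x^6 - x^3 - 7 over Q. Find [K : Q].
36

The degree of the splitting field over Q equals the order of the Galois group, so first determine the group. The polynomial f is an irreducible sextic over Q, so G = Gal(f/Q) is one of the 16 transitive subgroups 6T1, ..., 6T16 of S_6. The discriminant of f is 871199469, which is not a perfect square, so G is not contained in A_6. The transitive groups of degree 6 not contained in A_6 are: C_6 (6T1, order 6), S_3 (6T2, order 6), D_6 (6T3, order 12), C_3 x S_3 (6T5, order 18), A_4 x C_2 (6T6, order 24), S_4 (6T8, order 24), S_3 x S_3 (6T9, order 36), S_4 x C_2 (6T11, order 48), (S_3 x S_3) : C_2 (6T13, order 72), PGL(2,5) (6T14, order 120), S_6 (6T16, order 720). By Dedekind's theorem, for a prime p not dividing disc(f) the degrees of the irreducible factors of f mod p form the cycle type of an element of G. Factoring f modulo the 16 such primes p <= 67 (skipping 3, 7, 29, which divide the discriminant), each new pattern first appears at: mod 2: f = (x^6 + x^3 + 1), pattern 6; mod 5: f = (x + 1)(x + 2)(x^2 + 3x + 4)(x^2 + 4x + 1), pattern 2+2+1+1; mod 13: f = (x + 2)(x + 5)(x + 6)(x^3 + 4), pattern 3+1+1+1; mod 19: f = (x^2 + 10x + 15)(x^2 + 13x + 13)(x^2 + 15x + 10), pattern 2+2+2; mod 67: f = (x^3 + 18)(x^3 + 48), pattern 3+3. No other pattern occurs in this range, so the set of observed cycle types is {6, 2+2+1+1, 3+1+1+1, 2+2+2, 3+3}. The candidates containing elements of all these cycle types are S_3 x S_3 (6T9) of order 36, (S_3 x S_3) : C_2 (6T13) of order 72, S_6 (6T16) of order 720; the others are excluded. The observed types are precisely the cycle types that occur in S_3 x S_3 (6T9) (apart from the identity). Each of the other remaining candidates has further cycle types, and by the Chebotarev density theorem the matching factorization patterns would occur for a proportion of primes equal to their share of the group: (S_3 x S_3) : C_2 (6T13) additionally contains elements of type 4+2, 3+2+1, 2+1+1+1+1 (36 of its 72 elements, about 50% of primes); S_6 (6T16) additionally contains elements of type 5+1, 4+2, 4+1+1, 3+2+1, 2+1+1+1+1 (459 of its 720 elements, about 64% of primes). None of the 16 primes tested shows any such pattern (for each of these groups the chance of that is below 10^-4), which rules them out. Hence G = S_3 x S_3 (6T9), of order 36. The Galois group S_3 x S_3 (6T9) has order 36, so the splitting field has degree 36 over Q.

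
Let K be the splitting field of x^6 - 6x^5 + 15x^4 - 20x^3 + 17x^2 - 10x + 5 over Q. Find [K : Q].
48

The degree of the splitting field over Q equals the order of the Galois group, so first determine the group. The polynomial f is an irreducible sextic over Q, so G = Gal(f/Q) is one of the 16 transitive subgroups 6T1, ..., 6T16 of S_6. The discriminant of f is -2508800, which is not a perfect square, so G is not contained in A_6. The transitive groups of degree 6 not contained in A_6 are: C_6 (6T1, order 6), S_3 (6T2, order 6), D_6 (6T3, order 12), C_3 x S_3 (6T5, order 18), A_4 x C_2 (6T6, order 24), S_4 (6T8, order 24), S_3 x S_3 (6T9, order 36), S_4 x C_2 (6T11, order 48), (S_3 x S_3) : C_2 (6T13, order 72), PGL(2,5) (6T14, order 120), S_6 (6T16, order 720). By Dedekind's theorem, for a prime p not dividing disc(f) the degrees of the irreducible factors of f mod p form the cycle type of an element of G. Factoring f modulo the 17 such primes p <= 71 (skipping 2, 5, 7, which divide the discriminant), each new pattern first appears at: mod 3: f = (x^3 + x^2 + 2)(x^3 + 2x^2 + x + 1), pattern 3+3; mod 13: f = (x^6 + 7x^5 + 2x^4 + 6x^3 + 4x^2 + 3x + 5), pattern 6; mod 19: f = (x^2 + 17x + 6)(x^4 + 15x^3 + x^2 + 6x + 4), pattern 4+2; mod 23: f = (x + 10)(x + 11)(x^4 + 19x^3 + 12x^2 + 7x + 22), pattern 4+1+1; mod 53: f = (x^2 + 9x + 28)(x^2 + 40x + 50)(x^2 + 51x + 46), pattern 2+2+2; mod 59: f = (x + 3)(x + 54)(x^2 + 3x + 46)(x^2 + 52x + 56), pattern 2+2+1+1; mod 71: f = (x + 7)(x + 10)(x + 59)(x + 62)(x^2 + 69x + 44), pattern 2+1+1+1+1. No other pattern occurs in this range, so the set of observed cycle types is {3+3, 6, 4+2, 4+1+1, 2+2+2, 2+2+1+1, 2+1+1+1+1}. The candidates containing elements of all these cycle types are S_4 x C_2 (6T11) of order 48, S_6 (6T16) of order 720; the others are excluded. The observed types are precisely the cycle types that occur in S_4 x C_2 (6T11) (apart from the identity). Each of the other remaining candidates has further cycle types, and by the Chebotarev density theorem the matching factorization patterns would occur for a proportion of primes equal to their share of the group: S_6 (6T16) additionally contains elements of type 5+1, 3+2+1, 3+1+1+1 (304 of its 720 elements, about 42% of primes). None of the 17 primes tested shows any such pattern (for each of these groups the chance of that is below 10^-4), which rules them out. Hence G = S_4 x C_2 (6T11), of order 48. The Galois group S_4 x C_2 (6T11) has order 48, so the splitting field has degree 48 over Q.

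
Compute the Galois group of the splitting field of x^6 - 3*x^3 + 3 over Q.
C_3 x S_3 (also written G18)

The polynomial f is an irreducible sextic over Q, so G = Gal(f/Q) is one of the 16 transitive subgroups 6T1, ..., 6T16 of S_6. The discriminant of f is -177147, which is not a perfect square, so G is not contained in A_6. The transitive groups of degree 6 not contained in A_6 are: C_6 (6T1, order 6), S_3 (6T2, order 6), D_6 (6T3, order 12), C_3 x S_3 (6T5, order 18), A_4 x C_2 (6T6, order 24), S_4 (6T8, order 24), S_3 x S_3 (6T9, order 36), S_4 x C_2 (6T11, order 48), (S_3 x S_3) : C_2 (6T13, order 72), PGL(2,5) (6T14, order 120), S_6 (6T16, order 720). By Dedekind's theorem, for a prime p not dividing disc(f) the degrees of the irreducible factors of f mod p form the cycle type of an element of G. Factoring f modulo the 33 such primes p <= 139 (skipping 3, which divides the discriminant), each new pattern first appears at: mod 2: f = (x^6 + x^3 + 1), pattern 6; mod 7: f = (x + 1)(x + 2)(x + 4)(x^3 + 3), pattern 3+1+1+1; mod 17: f = (x^2 + x + 7)(x^2 + 4x + 7)(x^2 + 12x + 7), pattern 2+2+2; mod 19: f = (x^3 + 6)(x^3 + 10), pattern 3+3; mod 73: f = (x + 13)(x + 21)(x + 22)(x + 29)(x + 30)(x + 31), pattern 1+1+1+1+1+1. No other pattern occurs in this range, so the set of observed cycle types is {6, 3+1+1+1, 2+2+2, 3+3, 1+1+1+1+1+1}. The candidates containing elements of all these cycle types are C_3 x S_3 (6T5) of order 18, S_3 x S_3 (6T9) of order 36, (S_3 x S_3) : C_2 (6T13) of order 72, S_6 (6T16) of order 720; the others are excluded. The observed types are precisely the cycle types that occur in C_3 x S_3 (6T5). Each of the other remaining candidates has further cycle types, and by the Chebotarev density theorem the matching factorization patterns would occur for a proportion of primes equal to their share of the group: S_3 x S_3 (6T9) additionally contains elements of type 2+2+1+1 (9 of its 36 elements, about 25% of primes); (S_3 x S_3) : C_2 (6T13) additionally contains elements of type 4+2, 3+2+1, 2+2+1+1, 2+1+1+1+1 (45 of its 72 elements, about 62% of primes); S_6 (6T16) additionally contains elements of type 5+1, 4+2, 4+1+1, 3+2+1, 2+2+1+1, 2+1+1+1+1 (504 of its 720 elements, about 70% of primes). None of the 33 primes tested shows any such pattern (for each of these groups the chance of that is below 10^-4), which rules them out. Hence G = C_3 x S_3 (6T5), of order 18.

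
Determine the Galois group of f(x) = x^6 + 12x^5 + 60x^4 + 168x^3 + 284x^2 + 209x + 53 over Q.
The polynomial f is an irreducible sextic over Q, so G = Gal(f/Q) is one of the 16 transitive subgroups 6T1, ..., 6T16 of S_6. The discriminant of f is -3450415457179, which is not a perfect square, so G is not contained in A_6. The transitive groups of degree 6 not contained in A_6 are: C_6 (6T1, order 6), S_3 (6T2, order 6), D_6 (6T3, order 12), C_3 x S_3 (6T5, order 18), A_4 x C_2 (6T6, order 24), S_4 (6T8, order 24), S_3 x S_3 (6T9, order 36), S_4 x C_2 (6T11, order 48), (S_3 x S_3) : C_2 (6T13, order 72), PGL(2,5) (6T14, order 120), S_6 (6T16, order 720). By Dedekind's theorem, for a prime p not dividing disc(f) the degrees of the irreducible factors of f mod p form the cycle type of an element of G. Factoring f modulo the 4 such primes p <= 7, each new pattern first appears at: mod 2: f = (x^6 + x + 1), pattern 6; mod 3: f = (x + 1)(x^2 + 2x + 2)(x^3 + 2x + 1), pattern 3+2+1; mod 5: f = (x^3 + x^2 + 1)(x^3 + x^2 + 4x + 3), pattern 3+3; mod 7: f = (x + 3)(x^5 + 2x^4 + 5x^3 + 6x^2 + 6), pattern 5+1. No other pattern occurs in this range, so the set of observed cycle types is {6, 3+2+1, 3+3, 5+1}. Among the candidates above, the only group containing elements of all these cycle types is S_6 (6T16); every other candidate lacks at least one of them. Hence G = S_6 (6T16), of order 720.

S_6, the symmetric group on 6 letters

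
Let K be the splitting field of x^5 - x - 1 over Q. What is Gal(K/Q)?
S_5 (order 120)

The polynomial f is an irreducible quintic over Q, so G = Gal(f/Q) is a transitive subgroup of S_5: one of C_5 (5T1, order 5), D_5 (5T2, order 10), F_20 (5T3, order 20), A_5 (5T4, order 60) or S_5 (5T5, order 120). The discriminant of f is 2869, which is not a perfect square, so G is not contained in A_5. The transitive groups of degree 5 not contained in A_5 are: F_20 (5T3, order 20), S_5 (5T5, order 120). By Dedekind's theorem, for a prime p not dividing disc(f) the degrees of the irreducible factors of f mod p form the cycle type of an element of G. Factoring f modulo the first such prime p = 2, each new pattern first appears at: mod 2: f = (x^2 + x + 1)(x^3 + x^2 + 1), pattern 3+2. No other pattern occurs in this range, so the set of observed cycle types is {3+2}. Among the candidates above, the only group containing elements of all these cycle types is S_5 (5T5) — F_20 (5T3) lacks at least one of them. Hence G = S_5 (5T5), of order 120.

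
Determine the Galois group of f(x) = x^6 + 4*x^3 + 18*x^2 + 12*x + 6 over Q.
The polynomial f is an irreducible sextic over Q, so G = Gal(f/Q) is one of the 16 transitive subgroups 6T1, ..., 6T16 of S_6. The discriminant of f is -37744330752, which is not a perfect square, so G is not contained in A_6. The transitive groups of degree 6 not contained in A_6 are: C_6 (6T1, order 6), S_3 (6T2, order 6), D_6 (6T3, order 12), C_3 x S_3 (6T5, order 18), A_4 x C_2 (6T6, order 24), S_4 (6T8, order 24), S_3 x S_3 (6T9, order 36), S_4 x C_2 (6T11, order 48), (S_3 x S_3) : C_2 (6T13, order 72), PGL(2,5) (6T14, order 120), S_6 (6T16, order 720). By Dedekind's theorem, for a prime p not dividing disc(f) the degrees of the irreducible factors of f mod p form the cycle type of an element of G. Factoring f modulo the 79 such primes p <= 421 (skipping 2, 3, 53, which divide the discriminant), each new pattern first appears at: mod 5: f = (x^2 + 3)(x^2 + x + 2)(x^2 + 4x + 1), pattern 2+2+2; mod 7: f = (x^6 + 4x^3 + 4x^2 + 5x + 6), pattern 6; mod 11: f = (x + 5)(x + 9)(x^2 + 2x + 6)(x^2 + 6x + 1), pattern 2+2+1+1; mod 19: f = (x^3 + x + 15)(x^3 + 18x + 8), pattern 3+3; mod 43: f = (x + 2)(x + 10)(x + 11)(x + 31)(x + 37)(x + 38), pattern 1+1+1+1+1+1. No other pattern occurs in this range, so the set of observed cycle types is {2+2+2, 6, 2+2+1+1, 3+3, 1+1+1+1+1+1}. The candidates containing elements of all these cycle types are D_6 (6T3) of order 12, A_4 x C_2 (6T6) of order 24, S_3 x S_3 (6T9) of order 36, S_4 x C_2 (6T11) of order 48, (S_3 x S_3) : C_2 (6T13) of order 72, PGL(2,5) (6T14) of order 120, S_6 (6T16) of order 720; the others are excluded. The observed types are precisely the cycle types that occur in D_6 (6T3). Each of the other remaining candidates has further cycle types, and by the Chebotarev density theorem the matching factorization patterns would occur for a proportion of primes equal to their share of the group: A_4 x C_2 (6T6) additionally contains elements of type 2+1+1+1+1 (3 of its 24 elements, about 12% of primes); S_3 x S_3 (6T9) additionally contains elements of type 3+1+1+1 (4 of its 36 elements, about 11% of primes); S_4 x C_2 (6T11) additionally contains elements of type 4+2, 4+1+1, 2+1+1+1+1 (15 of its 48 elements, about 31% of primes); (S_3 x S_3) : C_2 (6T13) additionally contains elements of type 4+2, 3+2+1, 3+1+1+1, 2+1+1+1+1 (40 of its 72 elements, about 56% of primes); PGL(2,5) (6T14) additionally contains elements of type 5+1, 4+1+1 (54 of its 120 elements, about 45% of primes); S_6 (6T16) additionally contains elements of type 5+1, 4+2, 4+1+1, 3+2+1, 3+1+1+1, 2+1+1+1+1 (499 of its 720 elements, about 69% of primes). None of the 79 primes tested shows any such pattern (for each of these groups the chance of that is below 10^-4), which rules them out. Hence G = D_6 (6T3), of order 12.

D_6 (order 12)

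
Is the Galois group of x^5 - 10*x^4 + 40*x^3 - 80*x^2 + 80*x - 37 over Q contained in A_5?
No

The polynomial is irreducible of degree 5 over Q. Its discriminant is 1953125, which is not a perfect square. A Galois group lies in the alternating group exactly when the discriminant is a square in Q, so the Galois group (F_20) is not contained in A_5.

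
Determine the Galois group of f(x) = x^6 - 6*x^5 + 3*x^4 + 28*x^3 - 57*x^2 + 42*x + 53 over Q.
The polynomial f is an irreducible sextic over Q, so G = Gal(f/Q) is one of the 16 transitive subgroups 6T1, ..., 6T16 of S_6. The discriminant of f is -450868486864896, which is not a perfect square, so G is not contained in A_6. The transitive groups of degree 6 not contained in A_6 are: C_6 (6T1, order 6), S_3 (6T2, order 6), D_6 (6T3, order 12), C_3 x S_3 (6T5, order 18), A_4 x C_2 (6T6, order 24), S_4 (6T8, order 24), S_3 x S_3 (6T9, order 36), S_4 x C_2 (6T11, order 48), (S_3 x S_3) : C_2 (6T13, order 72), PGL(2,5) (6T14, order 120), S_6 (6T16, order 720). By Dedekind's theorem, for a prime p not dividing disc(f) the degrees of the irreducible factors of f mod p form the cycle type of an element of G. Factoring f modulo the 33 such primes p <= 149 (skipping 2, 3, which divide the discriminant), each new pattern first appears at: mod 5: f = (x^3 + 3x + 2)(x^3 + 4x^2 + 4), pattern 3+3; mod 7: f = (x^6 + x^5 + 3x^4 + 6x^2 + 4), pattern 6; mod 17: f = (x + 3)(x + 12)(x^2 + 15x + 8)(x^2 + 15x + 15), pattern 2+2+1+1; mod 19: f = (x + 4)(x + 6)(x + 11)(x + 13)(x^2 + 17x + 6), pattern 2+1+1+1+1; mod 71: f = (x^2 + 69x + 4)(x^2 + 69x + 19)(x^2 + 69x + 39), pattern 2+2+2. No other pattern occurs in this range, so the set of observed cycle types is {3+3, 6, 2+2+1+1, 2+1+1+1+1, 2+2+2}. The candidates containing elements of all these cycle types are A_4 x C_2 (6T6) of order 24, S_4 x C_2 (6T11) of order 48, (S_3 x S_3) : C_2 (6T13) of order 72, S_6 (6T16) of order 720; the others are excluded. The observed types are precisely the cycle types that occur in A_4 x C_2 (6T6) (apart from the identity). Each of the other remaining candidates has further cycle types, and by the Chebotarev density theorem the matching factorization patterns would occur for a proportion of primes equal to their share of the group: S_4 x C_2 (6T11) additionally contains elements of type 4+2, 4+1+1 (12 of its 48 elements, about 25% of primes); (S_3 x S_3) : C_2 (6T13) additionally contains elements of type 4+2, 3+2+1, 3+1+1+1 (34 of its 72 elements, about 47% of primes); S_6 (6T16) additionally contains elements of type 5+1, 4+2, 4+1+1, 3+2+1, 3+1+1+1 (484 of its 720 elements, about 67% of primes). None of the 33 primes tested shows any such pattern (for each of these groups the chance of that is below 10^-4), which rules them out. Hence G = A_4 x C_2 (6T6), of order 24.

A_4 x C_2 (also written A4xC2)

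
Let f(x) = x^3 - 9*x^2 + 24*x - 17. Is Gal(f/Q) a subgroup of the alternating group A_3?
Yes

The polynomial is irreducible of degree 3 over Q. Its discriminant is 81 = 9^2, a perfect square. A Galois group lies in the alternating group exactly when the discriminant is a square in Q, so the Galois group (C_3) is contained in A_3.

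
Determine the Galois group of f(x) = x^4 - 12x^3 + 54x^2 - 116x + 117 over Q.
The polynomial is an irreducible quartic over Q and its discriminant is 331776 = 576^2, a perfect square, so the Galois group is contained in A_4. The resolvent cubic y^3 - 54*y^2 + 924*y - 5032 is irreducible over Q. An irreducible resolvent with square discriminant gives A_4.

A_4, the alternating group on 4 letters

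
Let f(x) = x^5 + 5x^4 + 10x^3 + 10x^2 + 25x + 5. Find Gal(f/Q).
A_5 (also written A5)

The polynomial f is an irreducible quintic over Q, so G = Gal(f/Q) is a transitive subgroup of S_5: one of C_5 (5T1, order 5), D_5 (5T2, order 10), F_20 (5T3, order 20), A_5 (5T4, order 60) or S_5 (5T5, order 120). The discriminant of f is 1024000000 = 32000^2, a perfect square, so G is contained in A_5. The transitive groups of degree 5 contained in A_5 are: C_5 (5T1, order 5), D_5 (5T2, order 10), A_5 (5T4, order 60). By Dedekind's theorem, for a prime p not dividing disc(f) the degrees of the irreducible factors of f mod p form the cycle type of an element of G. Factoring f modulo the 2 such primes p <= 7 (skipping 2, 5, which divide the discriminant), each new pattern first appears at: mod 3: f = (x^5 + 2x^4 + x^3 + x^2 + x + 2), pattern 5; mod 7: f = (x + 5)(x + 6)(x^3 + x^2 + 4x + 6), pattern 3+1+1. No other pattern occurs in this range, so the set of observed cycle types is {5, 3+1+1}. Among the candidates above, the only group containing elements of all these cycle types is A_5 (5T4) — each of C_5 (5T1), D_5 (5T2) lacks at least one of them. Hence G = A_5 (5T4), of order 60.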